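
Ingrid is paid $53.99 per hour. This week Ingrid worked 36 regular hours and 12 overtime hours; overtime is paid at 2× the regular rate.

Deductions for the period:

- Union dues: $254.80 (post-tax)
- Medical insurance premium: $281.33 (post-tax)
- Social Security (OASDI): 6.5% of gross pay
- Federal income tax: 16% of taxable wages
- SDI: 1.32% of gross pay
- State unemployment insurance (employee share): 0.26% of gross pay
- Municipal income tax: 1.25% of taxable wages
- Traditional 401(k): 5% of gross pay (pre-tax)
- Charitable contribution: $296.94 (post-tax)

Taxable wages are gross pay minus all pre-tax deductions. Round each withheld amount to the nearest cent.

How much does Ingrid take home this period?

Regular pay: 36 × $53.99 = $1,943.64
Overtime pay: 12 × $53.99 × 2 = $1,295.76
Gross pay = $1,943.64 + $1,295.76 = $3,239.40
Traditional 401(k): $3,239.40 × 0.05 = $161.97
Taxable wages = $3,239.40 − $161.97 = $3,077.43
Municipal income tax: $3,077.43 × 0.0125 = $38.47
Federal income tax: $3,077.43 × 0.16 = $492.39
SDI: $3,239.40 × 0.0132 = $42.76
Social Security (OASDI): $3,239.40 × 0.065 = $210.56
State unemployment insurance (employee share): $3,239.40 × 0.0026 = $8.42
Union dues: $254.80
Charitable contribution: $296.94
Medical insurance premium: $281.33
Total deductions = $161.97 + $38.47 + $492.39 + $42.76 + $210.56 + $8.42 + $254.80 + $296.94 + $281.33 = $1,787.64
Net pay = $3,239.40 − $1,787.64 = $1,451.76

$1,451.76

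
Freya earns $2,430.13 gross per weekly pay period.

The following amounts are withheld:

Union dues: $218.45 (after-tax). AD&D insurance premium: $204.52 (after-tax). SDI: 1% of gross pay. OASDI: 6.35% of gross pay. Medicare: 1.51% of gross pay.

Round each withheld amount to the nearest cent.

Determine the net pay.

SDI: $2,430.13 × 0.01 = $24.30
OASDI: $2,430.13 × 0.0635 = $154.31
Medicare: $2,430.13 × 0.0151 = $36.69
AD&D insurance premium: $204.52
Union dues: $218.45
Total deductions = $24.30 + $154.31 + $36.69 + $204.52 + $218.45 = $638.27
Net pay = $2,430.13 − $638.27 = $1,791.86

$1,791.86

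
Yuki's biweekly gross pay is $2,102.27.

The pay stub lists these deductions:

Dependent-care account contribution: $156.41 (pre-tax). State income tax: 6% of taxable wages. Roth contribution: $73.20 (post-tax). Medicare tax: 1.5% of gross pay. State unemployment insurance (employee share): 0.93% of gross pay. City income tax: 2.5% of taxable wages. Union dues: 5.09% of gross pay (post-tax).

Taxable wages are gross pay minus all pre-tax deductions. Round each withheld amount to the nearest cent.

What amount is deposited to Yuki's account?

Dependent-care account contribution: $156.41
Taxable wages = $2,102.27 − $156.41 = $1,945.86
City income tax: $1,945.86 × 0.025 = $48.65
State income tax: $1,945.86 × 0.06 = $116.75
Medicare tax: $2,102.27 × 0.015 = $31.53
State unemployment insurance (employee share): $2,102.27 × 0.0093 = $19.55
Roth contribution: $73.20
Union dues: $2,102.27 × 0.0509 = $107.01
Total deductions = $156.41 + $48.65 + $116.75 + $31.53 + $19.55 + $73.20 + $107.01 = $553.10
Net pay = $2,102.27 − $553.10 = $1,549.17

$1,549.17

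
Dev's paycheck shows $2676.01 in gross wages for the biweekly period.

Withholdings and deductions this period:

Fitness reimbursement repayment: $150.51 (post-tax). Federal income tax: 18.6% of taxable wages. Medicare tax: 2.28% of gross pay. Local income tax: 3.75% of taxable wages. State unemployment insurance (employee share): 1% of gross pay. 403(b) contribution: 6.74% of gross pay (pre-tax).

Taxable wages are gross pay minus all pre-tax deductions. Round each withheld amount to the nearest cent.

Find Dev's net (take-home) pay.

403(b) contribution: $2676.01 × 0.0674 = $180.36
Taxable wages = $2676.01 − $180.36 = $2495.65
Local income tax: $2495.65 × 0.0375 = $93.59
Federal income tax: $2495.65 × 0.186 = $464.19
State unemployment insurance (employee share): $2676.01 × 0.01 = $26.76
Medicare tax: $2676.01 × 0.0228 = $61.01
Fitness reimbursement repayment: $150.51
Total deductions = $180.36 + $93.59 + $464.19 + $26.76 + $61.01 + $150.51 = $976.42
Net pay = $2676.01 − $976.42 = $1699.59

$1699.59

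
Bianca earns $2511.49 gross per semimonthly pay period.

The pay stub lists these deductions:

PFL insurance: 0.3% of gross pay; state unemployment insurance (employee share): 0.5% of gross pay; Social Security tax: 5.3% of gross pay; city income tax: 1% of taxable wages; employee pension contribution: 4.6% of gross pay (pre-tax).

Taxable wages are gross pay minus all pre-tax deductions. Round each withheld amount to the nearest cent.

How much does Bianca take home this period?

$2218.80

Employee pension contribution: $2511.49 × 0.046 = $115.53
Taxable wages = $2511.49 − $115.53 = $2395.96
City income tax: $2395.96 × 0.01 = $23.96
PFL insurance: $2511.49 × 0.003 = $7.53
Social Security tax: $2511.49 × 0.053 = $133.11
State unemployment insurance (employee share): $2511.49 × 0.005 = $12.56
Total deductions = $115.53 + $23.96 + $7.53 + $133.11 + $12.56 = $292.69
Net pay = $2511.49 − $292.69 = $2218.80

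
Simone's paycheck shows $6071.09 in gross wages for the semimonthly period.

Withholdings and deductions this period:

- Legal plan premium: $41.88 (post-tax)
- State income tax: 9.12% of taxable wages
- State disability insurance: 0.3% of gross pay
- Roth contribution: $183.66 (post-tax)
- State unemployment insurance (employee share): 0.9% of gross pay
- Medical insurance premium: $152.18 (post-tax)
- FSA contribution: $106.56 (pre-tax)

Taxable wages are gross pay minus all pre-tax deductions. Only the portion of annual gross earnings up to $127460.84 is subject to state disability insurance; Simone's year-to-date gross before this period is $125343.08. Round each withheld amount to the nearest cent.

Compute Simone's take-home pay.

$4981.85

FSA contribution: $106.56
Taxable wages = $6071.09 − $106.56 = $5964.53
State income tax: $5964.53 × 0.0912 = $543.97
State unemployment insurance (employee share): $6071.09 × 0.009 = $54.64
State disability insurance: only $127460.84 − $125343.08 = $2117.76 of this check is subject → $2117.76 × 0.003 = $6.35
Legal plan premium: $41.88
Roth contribution: $183.66
Medical insurance premium: $152.18
Total deductions = $106.56 + $543.97 + $54.64 + $6.35 + $41.88 + $183.66 + $152.18 = $1089.24
Net pay = $6071.09 − $1089.24 = $4981.85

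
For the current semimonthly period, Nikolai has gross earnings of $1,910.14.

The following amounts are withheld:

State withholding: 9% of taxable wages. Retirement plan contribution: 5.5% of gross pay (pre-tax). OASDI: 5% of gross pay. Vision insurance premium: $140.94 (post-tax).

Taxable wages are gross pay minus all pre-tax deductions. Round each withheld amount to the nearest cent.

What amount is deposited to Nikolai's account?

$1,406.17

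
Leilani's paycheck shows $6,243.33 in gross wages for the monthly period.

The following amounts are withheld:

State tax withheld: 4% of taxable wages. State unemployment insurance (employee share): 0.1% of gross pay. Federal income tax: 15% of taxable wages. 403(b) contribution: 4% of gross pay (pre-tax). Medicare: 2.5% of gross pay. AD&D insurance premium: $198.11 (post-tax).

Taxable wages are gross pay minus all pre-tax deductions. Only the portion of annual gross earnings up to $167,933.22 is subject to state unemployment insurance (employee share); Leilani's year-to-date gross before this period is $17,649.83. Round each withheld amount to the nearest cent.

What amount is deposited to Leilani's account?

403(b) contribution: $6,243.33 × 0.04 = $249.73
Taxable wages = $6,243.33 − $249.73 = $5,993.60
State tax withheld: $5,993.60 × 0.04 = $239.74
Federal income tax: $5,993.60 × 0.15 = $899.04
State unemployment insurance (employee share): cap not yet reached, full $6,243.33 is subject → $6,243.33 × 0.001 = $6.24
Medicare: $6,243.33 × 0.025 = $156.08
AD&D insurance premium: $198.11
Total deductions = $249.73 + $239.74 + $899.04 + $6.24 + $156.08 + $198.11 = $1,748.94
Net pay = $6,243.33 − $1,748.94 = $4,494.39

$4,494.39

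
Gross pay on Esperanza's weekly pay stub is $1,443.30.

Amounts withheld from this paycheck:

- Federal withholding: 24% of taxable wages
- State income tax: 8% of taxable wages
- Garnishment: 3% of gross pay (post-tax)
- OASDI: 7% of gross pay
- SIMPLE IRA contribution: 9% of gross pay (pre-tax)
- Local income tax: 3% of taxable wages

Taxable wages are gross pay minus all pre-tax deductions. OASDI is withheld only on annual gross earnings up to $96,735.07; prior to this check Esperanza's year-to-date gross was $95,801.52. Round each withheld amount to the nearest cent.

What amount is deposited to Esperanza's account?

SIMPLE IRA contribution: $1,443.30 × 0.09 = $129.90
Taxable wages = $1,443.30 − $129.90 = $1,313.40
State income tax: $1,313.40 × 0.08 = $105.07
Local income tax: $1,313.40 × 0.03 = $39.40
Federal withholding: $1,313.40 × 0.24 = $315.22
OASDI: only $96,735.07 − $95,801.52 = $933.55 of this check is subject → $933.55 × 0.07 = $65.35
Garnishment: $1,443.30 × 0.03 = $43.30
Total deductions = $129.90 + $105.07 + $39.40 + $315.22 + $65.35 + $43.30 = $698.24
Net pay = $1,443.30 − $698.24 = $745.06

$745.06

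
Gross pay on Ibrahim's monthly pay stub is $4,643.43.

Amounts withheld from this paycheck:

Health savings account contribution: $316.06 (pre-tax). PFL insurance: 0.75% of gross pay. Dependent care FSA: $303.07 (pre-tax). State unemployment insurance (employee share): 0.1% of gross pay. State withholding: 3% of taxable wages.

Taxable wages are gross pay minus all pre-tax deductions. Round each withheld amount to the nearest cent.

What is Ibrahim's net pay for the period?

$3,864.10

Dependent care FSA: $303.07
Health savings account contribution: $316.06
Pre-tax total = $303.07 + $316.06 = $619.13
Taxable wages = $4,643.43 − $619.13 = $4,024.30
State withholding: $4,024.30 × 0.03 = $120.73
State unemployment insurance (employee share): $4,643.43 × 0.001 = $4.64
PFL insurance: $4,643.43 × 0.0075 = $34.83
Total deductions = $303.07 + $316.06 + $120.73 + $4.64 + $34.83 = $779.33
Net pay = $4,643.43 − $779.33 = $3,864.10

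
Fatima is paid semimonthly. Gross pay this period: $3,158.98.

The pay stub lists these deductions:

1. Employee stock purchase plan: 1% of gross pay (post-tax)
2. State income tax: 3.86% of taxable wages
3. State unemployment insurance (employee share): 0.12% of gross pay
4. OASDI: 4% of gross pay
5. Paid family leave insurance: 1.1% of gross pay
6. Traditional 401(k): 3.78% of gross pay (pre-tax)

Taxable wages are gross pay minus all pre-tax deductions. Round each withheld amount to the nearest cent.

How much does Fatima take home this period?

$2,725.75

Traditional 401(k): $3,158.98 × 0.0378 = $119.41
Taxable wages = $3,158.98 − $119.41 = $3,039.57
State income tax: $3,039.57 × 0.0386 = $117.33
State unemployment insurance (employee share): $3,158.98 × 0.0012 = $3.79
OASDI: $3,158.98 × 0.04 = $126.36
Paid family leave insurance: $3,158.98 × 0.011 = $34.75
Employee stock purchase plan: $3,158.98 × 0.01 = $31.59
Total deductions = $119.41 + $117.33 + $3.79 + $126.36 + $34.75 + $31.59 = $433.23
Net pay = $3,158.98 − $433.23 = $2,725.75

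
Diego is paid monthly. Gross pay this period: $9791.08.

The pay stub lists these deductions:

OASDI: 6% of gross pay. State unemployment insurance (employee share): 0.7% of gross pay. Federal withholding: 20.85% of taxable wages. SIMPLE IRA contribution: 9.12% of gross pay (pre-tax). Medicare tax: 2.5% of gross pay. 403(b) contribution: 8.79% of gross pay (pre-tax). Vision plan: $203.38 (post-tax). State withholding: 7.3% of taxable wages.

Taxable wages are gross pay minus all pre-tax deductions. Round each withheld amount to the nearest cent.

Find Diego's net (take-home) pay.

$4670.77

403(b) contribution: $9791.08 × 0.0879 = $860.64
SIMPLE IRA contribution: $9791.08 × 0.0912 = $892.95
Pre-tax total = $860.64 + $892.95 = $1753.59
Taxable wages = $9791.08 − $1753.59 = $8037.49
Federal withholding: $8037.49 × 0.2085 = $1675.82
State withholding: $8037.49 × 0.073 = $586.74
Medicare tax: $9791.08 × 0.025 = $244.78
State unemployment insurance (employee share): $9791.08 × 0.007 = $68.54
OASDI: $9791.08 × 0.06 = $587.46
Vision plan: $203.38
Total deductions = $860.64 + $892.95 + $1675.82 + $586.74 + $244.78 + $68.54 + $587.46 + $203.38 = $5120.31
Net pay = $9791.08 − $5120.31 = $4670.77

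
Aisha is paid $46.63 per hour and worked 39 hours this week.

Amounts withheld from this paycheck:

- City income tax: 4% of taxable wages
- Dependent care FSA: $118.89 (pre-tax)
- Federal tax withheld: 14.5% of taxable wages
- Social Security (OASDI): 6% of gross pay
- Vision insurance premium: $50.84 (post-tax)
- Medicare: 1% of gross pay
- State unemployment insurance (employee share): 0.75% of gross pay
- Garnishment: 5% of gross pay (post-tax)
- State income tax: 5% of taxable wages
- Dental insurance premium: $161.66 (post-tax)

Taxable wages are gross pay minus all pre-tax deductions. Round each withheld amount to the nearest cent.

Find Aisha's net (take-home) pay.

$855.89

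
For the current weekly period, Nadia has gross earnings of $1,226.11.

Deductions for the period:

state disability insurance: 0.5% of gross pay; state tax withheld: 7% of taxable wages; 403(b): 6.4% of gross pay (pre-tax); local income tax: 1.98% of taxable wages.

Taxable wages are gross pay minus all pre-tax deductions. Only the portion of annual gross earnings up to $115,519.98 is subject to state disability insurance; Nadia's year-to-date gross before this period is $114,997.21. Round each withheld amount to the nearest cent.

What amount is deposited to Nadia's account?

$1,041.98

403(b): $1,226.11 × 0.064 = $78.47
Taxable wages = $1,226.11 − $78.47 = $1,147.64
State tax withheld: $1,147.64 × 0.07 = $80.33
Local income tax: $1,147.64 × 0.0198 = $22.72
State disability insurance: only $115,519.98 − $114,997.21 = $522.77 of this check is subject → $522.77 × 0.005 = $2.61
Total deductions = $78.47 + $80.33 + $22.72 + $2.61 = $184.13
Net pay = $1,226.11 − $184.13 = $1,041.98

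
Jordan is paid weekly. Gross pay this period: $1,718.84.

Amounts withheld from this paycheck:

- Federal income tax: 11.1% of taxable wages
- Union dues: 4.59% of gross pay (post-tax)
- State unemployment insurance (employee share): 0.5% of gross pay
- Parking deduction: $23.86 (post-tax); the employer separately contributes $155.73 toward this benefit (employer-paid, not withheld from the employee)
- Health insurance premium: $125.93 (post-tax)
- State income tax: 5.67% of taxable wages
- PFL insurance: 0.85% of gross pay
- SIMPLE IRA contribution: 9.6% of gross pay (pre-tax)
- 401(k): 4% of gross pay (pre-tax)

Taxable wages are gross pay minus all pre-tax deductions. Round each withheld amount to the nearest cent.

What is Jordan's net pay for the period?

$984.16

401(k): $1,718.84 × 0.04 = $68.75
SIMPLE IRA contribution: $1,718.84 × 0.096 = $165.01
Pre-tax total = $68.75 + $165.01 = $233.76
Taxable wages = $1,718.84 − $233.76 = $1,485.08
Federal income tax: $1,485.08 × 0.111 = $164.84
State income tax: $1,485.08 × 0.0567 = $84.20
State unemployment insurance (employee share): $1,718.84 × 0.005 = $8.59
PFL insurance: $1,718.84 × 0.0085 = $14.61
Union dues: $1,718.84 × 0.0459 = $78.89
Health insurance premium: $125.93
Parking deduction: $23.86
(Employer's $155.73 toward parking deduction is not withheld from the employee.)
Total deductions = $68.75 + $165.01 + $164.84 + $84.20 + $8.59 + $14.61 + $78.89 + $125.93 + $23.86 = $734.68
Net pay = $1,718.84 − $734.68 = $984.16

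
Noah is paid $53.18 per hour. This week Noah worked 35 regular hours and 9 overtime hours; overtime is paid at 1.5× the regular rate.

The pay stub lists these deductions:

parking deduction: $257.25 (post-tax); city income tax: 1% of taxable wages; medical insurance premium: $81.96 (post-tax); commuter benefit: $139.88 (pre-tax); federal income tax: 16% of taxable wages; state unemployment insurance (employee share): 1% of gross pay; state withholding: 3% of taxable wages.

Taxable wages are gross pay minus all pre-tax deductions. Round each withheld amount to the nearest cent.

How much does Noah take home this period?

Regular pay: 35 × $53.18 = $1,861.30
Overtime pay: 9 × $53.18 × 1.5 = $717.93
Gross pay = $1,861.30 + $717.93 = $2,579.23
Commuter benefit: $139.88
Taxable wages = $2,579.23 − $139.88 = $2,439.35
City income tax: $2,439.35 × 0.01 = $24.39
State withholding: $2,439.35 × 0.03 = $73.18
Federal income tax: $2,439.35 × 0.16 = $390.30
State unemployment insurance (employee share): $2,579.23 × 0.01 = $25.79
Medical insurance premium: $81.96
Parking deduction: $257.25
Total deductions = $139.88 + $24.39 + $73.18 + $390.30 + $25.79 + $81.96 + $257.25 = $992.75
Net pay = $2,579.23 − $992.75 = $1,586.48

$1,586.48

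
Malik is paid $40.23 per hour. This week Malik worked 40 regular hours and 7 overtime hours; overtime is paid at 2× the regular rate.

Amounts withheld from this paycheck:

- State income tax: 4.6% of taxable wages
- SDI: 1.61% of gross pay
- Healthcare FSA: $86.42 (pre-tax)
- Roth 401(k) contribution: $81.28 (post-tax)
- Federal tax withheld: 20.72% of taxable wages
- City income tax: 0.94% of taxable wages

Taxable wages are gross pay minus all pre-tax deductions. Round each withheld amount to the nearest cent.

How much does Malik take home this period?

Regular pay: 40 × $40.23 = $1,609.20
Overtime pay: 7 × $40.23 × 2 = $563.22
Gross pay = $1,609.20 + $563.22 = $2,172.42
Healthcare FSA: $86.42
Taxable wages = $2,172.42 − $86.42 = $2,086.00
State income tax: $2,086.00 × 0.046 = $95.96
Federal tax withheld: $2,086.00 × 0.2072 = $432.22
City income tax: $2,086.00 × 0.0094 = $19.61
SDI: $2,172.42 × 0.0161 = $34.98
Roth 401(k) contribution: $81.28
Total deductions = $86.42 + $95.96 + $432.22 + $19.61 + $34.98 + $81.28 = $750.47
Net pay = $2,172.42 − $750.47 = $1,421.95

$1,421.95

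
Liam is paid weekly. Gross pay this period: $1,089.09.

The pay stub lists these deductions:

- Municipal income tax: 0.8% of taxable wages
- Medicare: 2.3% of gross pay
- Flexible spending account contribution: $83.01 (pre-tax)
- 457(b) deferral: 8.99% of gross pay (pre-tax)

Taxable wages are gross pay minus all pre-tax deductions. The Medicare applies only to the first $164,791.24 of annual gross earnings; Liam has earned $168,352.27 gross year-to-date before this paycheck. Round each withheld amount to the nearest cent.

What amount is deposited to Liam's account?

457(b) deferral: $1,089.09 × 0.0899 = $97.91
Flexible spending account contribution: $83.01
Pre-tax total = $97.91 + $83.01 = $180.92
Taxable wages = $1,089.09 − $180.92 = $908.17
Municipal income tax: $908.17 × 0.008 = $7.27
Medicare: annual cap $164,791.24 already reached (YTD $168,352.27), so $0.00
Total deductions = $97.91 + $83.01 + $7.27 + $0.00 = $188.19
Net pay = $1,089.09 − $188.19 = $900.90

$900.90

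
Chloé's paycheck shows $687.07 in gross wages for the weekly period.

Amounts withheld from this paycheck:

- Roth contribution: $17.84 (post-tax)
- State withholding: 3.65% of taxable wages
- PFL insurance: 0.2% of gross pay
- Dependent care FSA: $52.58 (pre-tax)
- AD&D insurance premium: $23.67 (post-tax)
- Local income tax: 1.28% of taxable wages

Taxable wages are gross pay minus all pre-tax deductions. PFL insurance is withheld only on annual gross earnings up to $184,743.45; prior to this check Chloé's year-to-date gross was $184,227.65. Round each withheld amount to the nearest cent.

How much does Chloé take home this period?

$560.67

Dependent care FSA: $52.58
Taxable wages = $687.07 − $52.58 = $634.49
Local income tax: $634.49 × 0.0128 = $8.12
State withholding: $634.49 × 0.0365 = $23.16
PFL insurance: only $184,743.45 − $184,227.65 = $515.80 of this check is subject → $515.80 × 0.002 = $1.03
Roth contribution: $17.84
AD&D insurance premium: $23.67
Total deductions = $52.58 + $8.12 + $23.16 + $1.03 + $17.84 + $23.67 = $126.40
Net pay = $687.07 − $126.40 = $560.67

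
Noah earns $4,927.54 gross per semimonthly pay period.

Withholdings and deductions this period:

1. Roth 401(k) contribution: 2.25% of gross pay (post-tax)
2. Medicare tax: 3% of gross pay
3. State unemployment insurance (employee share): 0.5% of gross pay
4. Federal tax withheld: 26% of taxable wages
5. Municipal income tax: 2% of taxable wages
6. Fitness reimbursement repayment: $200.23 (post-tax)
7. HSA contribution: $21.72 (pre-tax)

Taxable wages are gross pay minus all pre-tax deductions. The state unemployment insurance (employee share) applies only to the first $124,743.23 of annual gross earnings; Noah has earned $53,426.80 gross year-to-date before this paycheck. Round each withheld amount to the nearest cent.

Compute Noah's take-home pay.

$3,048.62

HSA contribution: $21.72
Taxable wages = $4,927.54 − $21.72 = $4,905.82
Federal tax withheld: $4,905.82 × 0.26 = $1,275.51
Municipal income tax: $4,905.82 × 0.02 = $98.12
State unemployment insurance (employee share): cap not yet reached, full $4,927.54 is subject → $4,927.54 × 0.005 = $24.64
Medicare tax: $4,927.54 × 0.03 = $147.83
Roth 401(k) contribution: $4,927.54 × 0.0225 = $110.87
Fitness reimbursement repayment: $200.23
Total deductions = $21.72 + $1,275.51 + $98.12 + $24.64 + $147.83 + $110.87 + $200.23 = $1,878.92
Net pay = $4,927.54 − $1,878.92 = $3,048.62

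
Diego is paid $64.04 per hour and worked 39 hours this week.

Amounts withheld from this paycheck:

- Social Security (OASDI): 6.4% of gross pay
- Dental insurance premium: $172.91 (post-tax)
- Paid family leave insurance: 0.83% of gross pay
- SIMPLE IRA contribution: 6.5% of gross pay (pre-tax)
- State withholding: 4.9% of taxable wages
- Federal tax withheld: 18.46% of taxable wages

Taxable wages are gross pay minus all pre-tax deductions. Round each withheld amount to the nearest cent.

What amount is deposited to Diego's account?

Gross pay: 39 × $64.04 = $2497.56
SIMPLE IRA contribution: $2497.56 × 0.065 = $162.34
Taxable wages = $2497.56 − $162.34 = $2335.22
Federal tax withheld: $2335.22 × 0.1846 = $431.08
State withholding: $2335.22 × 0.049 = $114.43
Social Security (OASDI): $2497.56 × 0.064 = $159.84
Paid family leave insurance: $2497.56 × 0.0083 = $20.73
Dental insurance premium: $172.91
Total deductions = $162.34 + $431.08 + $114.43 + $159.84 + $20.73 + $172.91 = $1061.33
Net pay = $2497.56 − $1061.33 = $1436.23

$1436.23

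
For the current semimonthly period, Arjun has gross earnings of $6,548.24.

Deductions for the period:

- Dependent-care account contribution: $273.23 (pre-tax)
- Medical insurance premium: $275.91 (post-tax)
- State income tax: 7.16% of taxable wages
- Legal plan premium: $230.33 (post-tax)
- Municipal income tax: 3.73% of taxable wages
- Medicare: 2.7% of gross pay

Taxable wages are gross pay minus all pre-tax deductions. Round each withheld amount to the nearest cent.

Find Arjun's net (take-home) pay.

$4,908.62

Dependent-care account contribution: $273.23
Taxable wages = $6,548.24 − $273.23 = $6,275.01
State income tax: $6,275.01 × 0.0716 = $449.29
Municipal income tax: $6,275.01 × 0.0373 = $234.06
Medicare: $6,548.24 × 0.027 = $176.80
Legal plan premium: $230.33
Medical insurance premium: $275.91
Total deductions = $273.23 + $449.29 + $234.06 + $176.80 + $230.33 + $275.91 = $1,639.62
Net pay = $6,548.24 − $1,639.62 = $4,908.62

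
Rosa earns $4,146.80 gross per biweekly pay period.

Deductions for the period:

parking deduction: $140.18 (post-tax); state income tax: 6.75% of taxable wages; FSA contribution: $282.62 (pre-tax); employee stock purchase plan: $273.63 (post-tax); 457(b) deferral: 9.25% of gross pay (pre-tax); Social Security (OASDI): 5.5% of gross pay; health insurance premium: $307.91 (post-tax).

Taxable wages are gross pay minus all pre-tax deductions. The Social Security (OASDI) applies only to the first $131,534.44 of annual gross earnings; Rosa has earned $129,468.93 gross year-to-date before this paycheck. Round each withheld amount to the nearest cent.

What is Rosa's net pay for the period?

457(b) deferral: $4,146.80 × 0.0925 = $383.58
FSA contribution: $282.62
Pre-tax total = $383.58 + $282.62 = $666.20
Taxable wages = $4,146.80 − $666.20 = $3,480.60
State income tax: $3,480.60 × 0.0675 = $234.94
Social Security (OASDI): only $131,534.44 − $129,468.93 = $2,065.51 of this check is subject → $2,065.51 × 0.055 = $113.60
Parking deduction: $140.18
Health insurance premium: $307.91
Employee stock purchase plan: $273.63
Total deductions = $383.58 + $282.62 + $234.94 + $113.60 + $140.18 + $307.91 + $273.63 = $1,736.46
Net pay = $4,146.80 − $1,736.46 = $2,410.34

$2,410.34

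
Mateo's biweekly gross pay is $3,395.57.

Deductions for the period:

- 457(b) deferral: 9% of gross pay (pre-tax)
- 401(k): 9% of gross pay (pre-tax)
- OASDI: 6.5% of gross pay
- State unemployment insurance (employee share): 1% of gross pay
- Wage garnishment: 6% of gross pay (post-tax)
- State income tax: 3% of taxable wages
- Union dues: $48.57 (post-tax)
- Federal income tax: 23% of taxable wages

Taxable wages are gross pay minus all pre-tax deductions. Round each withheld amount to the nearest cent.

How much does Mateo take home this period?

$1,553.46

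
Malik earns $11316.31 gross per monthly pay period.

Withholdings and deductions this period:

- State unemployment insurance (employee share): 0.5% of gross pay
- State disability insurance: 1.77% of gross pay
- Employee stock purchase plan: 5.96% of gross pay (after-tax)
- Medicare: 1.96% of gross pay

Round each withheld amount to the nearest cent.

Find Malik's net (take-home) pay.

State disability insurance: $11316.31 × 0.0177 = $200.30
State unemployment insurance (employee share): $11316.31 × 0.005 = $56.58
Medicare: $11316.31 × 0.0196 = $221.80
Employee stock purchase plan: $11316.31 × 0.0596 = $674.45
Total deductions = $200.30 + $56.58 + $221.80 + $674.45 = $1153.13
Net pay = $11316.31 − $1153.13 = $10163.18

$10163.18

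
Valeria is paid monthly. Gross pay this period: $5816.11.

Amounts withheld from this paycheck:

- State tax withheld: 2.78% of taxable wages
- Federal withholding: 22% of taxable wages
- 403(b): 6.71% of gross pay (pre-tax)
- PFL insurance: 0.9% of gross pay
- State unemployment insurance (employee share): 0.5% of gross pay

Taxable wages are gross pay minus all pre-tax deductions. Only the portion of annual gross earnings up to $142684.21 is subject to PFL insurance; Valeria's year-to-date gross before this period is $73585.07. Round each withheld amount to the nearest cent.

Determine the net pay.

403(b): $5816.11 × 0.0671 = $390.26
Taxable wages = $5816.11 − $390.26 = $5425.85
Federal withholding: $5425.85 × 0.22 = $1193.69
State tax withheld: $5425.85 × 0.0278 = $150.84
PFL insurance: cap not yet reached, full $5816.11 is subject → $5816.11 × 0.009 = $52.34
State unemployment insurance (employee share): $5816.11 × 0.005 = $29.08
Total deductions = $390.26 + $1193.69 + $150.84 + $52.34 + $29.08 = $1816.21
Net pay = $5816.11 − $1816.21 = $3999.90

$3999.90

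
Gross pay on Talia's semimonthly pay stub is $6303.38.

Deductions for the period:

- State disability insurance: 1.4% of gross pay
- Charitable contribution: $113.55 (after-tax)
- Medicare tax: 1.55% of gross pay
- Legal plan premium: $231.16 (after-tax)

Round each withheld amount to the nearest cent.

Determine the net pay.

$5772.72

State disability insurance: $6303.38 × 0.014 = $88.25
Medicare tax: $6303.38 × 0.0155 = $97.70
Charitable contribution: $113.55
Legal plan premium: $231.16
Total deductions = $88.25 + $97.70 + $113.55 + $231.16 = $530.66
Net pay = $6303.38 − $530.66 = $5772.72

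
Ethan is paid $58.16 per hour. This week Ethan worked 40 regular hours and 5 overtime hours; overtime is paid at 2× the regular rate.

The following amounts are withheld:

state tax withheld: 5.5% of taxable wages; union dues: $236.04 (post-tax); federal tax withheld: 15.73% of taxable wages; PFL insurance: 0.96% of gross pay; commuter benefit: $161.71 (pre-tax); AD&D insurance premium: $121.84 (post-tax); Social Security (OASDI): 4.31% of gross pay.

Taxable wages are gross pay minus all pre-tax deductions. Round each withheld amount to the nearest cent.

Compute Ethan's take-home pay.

$1,652.12

Regular pay: 40 × $58.16 = $2,326.40
Overtime pay: 5 × $58.16 × 2 = $581.60
Gross pay = $2,326.40 + $581.60 = $2,908.00
Commuter benefit: $161.71
Taxable wages = $2,908.00 − $161.71 = $2,746.29
State tax withheld: $2,746.29 × 0.055 = $151.05
Federal tax withheld: $2,746.29 × 0.1573 = $431.99
Social Security (OASDI): $2,908.00 × 0.0431 = $125.33
PFL insurance: $2,908.00 × 0.0096 = $27.92
Union dues: $236.04
AD&D insurance premium: $121.84
Total deductions = $161.71 + $151.05 + $431.99 + $125.33 + $27.92 + $236.04 + $121.84 = $1,255.88
Net pay = $2,908.00 − $1,255.88 = $1,652.12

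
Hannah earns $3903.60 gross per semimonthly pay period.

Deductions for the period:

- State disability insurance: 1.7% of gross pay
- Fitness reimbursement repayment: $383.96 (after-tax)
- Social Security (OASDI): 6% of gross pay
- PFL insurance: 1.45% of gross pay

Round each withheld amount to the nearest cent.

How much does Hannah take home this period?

$3162.46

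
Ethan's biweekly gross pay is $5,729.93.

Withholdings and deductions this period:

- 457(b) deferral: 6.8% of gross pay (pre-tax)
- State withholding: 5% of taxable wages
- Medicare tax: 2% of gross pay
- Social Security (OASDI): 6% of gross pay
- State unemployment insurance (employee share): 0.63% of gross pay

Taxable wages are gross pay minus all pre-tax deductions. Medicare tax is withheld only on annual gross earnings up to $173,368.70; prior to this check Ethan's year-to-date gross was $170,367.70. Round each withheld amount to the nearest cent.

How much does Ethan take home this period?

$4,633.36

457(b) deferral: $5,729.93 × 0.068 = $389.64
Taxable wages = $5,729.93 − $389.64 = $5,340.29
State withholding: $5,340.29 × 0.05 = $267.01
Medicare tax: only $173,368.70 − $170,367.70 = $3,001.00 of this check is subject → $3,001.00 × 0.02 = $60.02
Social Security (OASDI): $5,729.93 × 0.06 = $343.80
State unemployment insurance (employee share): $5,729.93 × 0.0063 = $36.10
Total deductions = $389.64 + $267.01 + $60.02 + $343.80 + $36.10 = $1,096.57
Net pay = $5,729.93 − $1,096.57 = $4,633.36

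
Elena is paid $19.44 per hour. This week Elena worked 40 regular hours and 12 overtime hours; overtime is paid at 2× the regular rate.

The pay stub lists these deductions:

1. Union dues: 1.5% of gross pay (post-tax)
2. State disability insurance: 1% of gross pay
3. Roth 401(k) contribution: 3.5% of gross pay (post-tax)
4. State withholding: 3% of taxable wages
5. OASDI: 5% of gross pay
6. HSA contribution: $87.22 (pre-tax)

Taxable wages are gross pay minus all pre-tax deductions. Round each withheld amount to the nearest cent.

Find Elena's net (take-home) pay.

$985.37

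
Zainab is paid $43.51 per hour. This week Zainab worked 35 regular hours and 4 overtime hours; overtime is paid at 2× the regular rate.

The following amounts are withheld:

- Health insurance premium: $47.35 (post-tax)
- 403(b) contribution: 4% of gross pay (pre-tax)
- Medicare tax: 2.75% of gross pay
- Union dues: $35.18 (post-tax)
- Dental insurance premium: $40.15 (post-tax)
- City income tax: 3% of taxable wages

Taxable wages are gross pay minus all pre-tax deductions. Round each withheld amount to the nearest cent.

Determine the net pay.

Regular pay: 35 × $43.51 = $1522.85
Overtime pay: 4 × $43.51 × 2 = $348.08
Gross pay = $1522.85 + $348.08 = $1870.93
403(b) contribution: $1870.93 × 0.04 = $74.84
Taxable wages = $1870.93 − $74.84 = $1796.09
City income tax: $1796.09 × 0.03 = $53.88
Medicare tax: $1870.93 × 0.0275 = $51.45
Dental insurance premium: $40.15
Health insurance premium: $47.35
Union dues: $35.18
Total deductions = $74.84 + $53.88 + $51.45 + $40.15 + $47.35 + $35.18 = $302.85
Net pay = $1870.93 − $302.85 = $1568.08

$1568.08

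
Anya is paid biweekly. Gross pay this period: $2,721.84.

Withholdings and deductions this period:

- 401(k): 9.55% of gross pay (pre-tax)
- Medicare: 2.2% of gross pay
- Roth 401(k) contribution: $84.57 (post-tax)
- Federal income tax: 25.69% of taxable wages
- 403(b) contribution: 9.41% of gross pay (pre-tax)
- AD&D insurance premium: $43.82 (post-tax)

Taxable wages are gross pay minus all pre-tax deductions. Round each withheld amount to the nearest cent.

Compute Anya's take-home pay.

$1,450.84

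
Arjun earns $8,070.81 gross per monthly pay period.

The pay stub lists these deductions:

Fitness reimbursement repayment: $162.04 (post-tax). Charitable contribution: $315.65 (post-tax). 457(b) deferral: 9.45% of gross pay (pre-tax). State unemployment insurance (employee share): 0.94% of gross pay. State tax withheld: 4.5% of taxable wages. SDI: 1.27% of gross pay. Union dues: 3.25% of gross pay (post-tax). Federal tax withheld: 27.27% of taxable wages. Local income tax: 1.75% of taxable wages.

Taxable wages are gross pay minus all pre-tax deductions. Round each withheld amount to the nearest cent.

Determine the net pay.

$3,940.08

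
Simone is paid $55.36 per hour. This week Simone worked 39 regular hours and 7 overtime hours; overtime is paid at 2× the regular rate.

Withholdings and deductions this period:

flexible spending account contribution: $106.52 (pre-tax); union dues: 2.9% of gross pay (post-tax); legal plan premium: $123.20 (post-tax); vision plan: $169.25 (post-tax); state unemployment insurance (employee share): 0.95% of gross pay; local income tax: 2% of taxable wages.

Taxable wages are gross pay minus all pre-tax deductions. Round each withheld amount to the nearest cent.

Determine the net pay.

$2,365.60

Regular pay: 39 × $55.36 = $2,159.04
Overtime pay: 7 × $55.36 × 2 = $775.04
Gross pay = $2,159.04 + $775.04 = $2,934.08
Flexible spending account contribution: $106.52
Taxable wages = $2,934.08 − $106.52 = $2,827.56
Local income tax: $2,827.56 × 0.02 = $56.55
State unemployment insurance (employee share): $2,934.08 × 0.0095 = $27.87
Vision plan: $169.25
Union dues: $2,934.08 × 0.029 = $85.09
Legal plan premium: $123.20
Total deductions = $106.52 + $56.55 + $27.87 + $169.25 + $85.09 + $123.20 = $568.48
Net pay = $2,934.08 − $568.48 = $2,365.60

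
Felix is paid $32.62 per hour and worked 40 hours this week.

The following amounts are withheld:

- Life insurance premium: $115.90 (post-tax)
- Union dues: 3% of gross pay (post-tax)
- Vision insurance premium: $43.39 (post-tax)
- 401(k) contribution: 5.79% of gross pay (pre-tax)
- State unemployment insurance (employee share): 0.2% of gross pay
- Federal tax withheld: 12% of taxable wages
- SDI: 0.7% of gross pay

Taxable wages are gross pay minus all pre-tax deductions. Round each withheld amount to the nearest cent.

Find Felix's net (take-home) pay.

Gross pay: 40 × $32.62 = $1,304.80
401(k) contribution: $1,304.80 × 0.0579 = $75.55
Taxable wages = $1,304.80 − $75.55 = $1,229.25
Federal tax withheld: $1,229.25 × 0.12 = $147.51
State unemployment insurance (employee share): $1,304.80 × 0.002 = $2.61
SDI: $1,304.80 × 0.007 = $9.13
Life insurance premium: $115.90
Vision insurance premium: $43.39
Union dues: $1,304.80 × 0.03 = $39.14
Total deductions = $75.55 + $147.51 + $2.61 + $9.13 + $115.90 + $43.39 + $39.14 = $433.23
Net pay = $1,304.80 − $433.23 = $871.57

$871.57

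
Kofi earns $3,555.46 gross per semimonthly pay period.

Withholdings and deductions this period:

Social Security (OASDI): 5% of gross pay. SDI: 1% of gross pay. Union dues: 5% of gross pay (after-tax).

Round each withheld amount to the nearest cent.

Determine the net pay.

Social Security (OASDI): $3,555.46 × 0.05 = $177.77
SDI: $3,555.46 × 0.01 = $35.55
Union dues: $3,555.46 × 0.05 = $177.77
Total deductions = $177.77 + $35.55 + $177.77 = $391.09
Net pay = $3,555.46 − $391.09 = $3,164.37

$3,164.37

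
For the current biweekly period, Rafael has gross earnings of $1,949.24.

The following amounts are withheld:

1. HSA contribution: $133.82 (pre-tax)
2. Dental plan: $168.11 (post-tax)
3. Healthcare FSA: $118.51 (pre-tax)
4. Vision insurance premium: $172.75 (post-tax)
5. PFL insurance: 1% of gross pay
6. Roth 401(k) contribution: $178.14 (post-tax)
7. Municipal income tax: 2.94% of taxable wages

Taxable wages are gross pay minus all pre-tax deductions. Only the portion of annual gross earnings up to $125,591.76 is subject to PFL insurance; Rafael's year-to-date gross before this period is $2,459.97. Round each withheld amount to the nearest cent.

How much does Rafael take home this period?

$1,108.53

HSA contribution: $133.82
Healthcare FSA: $118.51
Pre-tax total = $133.82 + $118.51 = $252.33
Taxable wages = $1,949.24 − $252.33 = $1,696.91
Municipal income tax: $1,696.91 × 0.0294 = $49.89
PFL insurance: cap not yet reached, full $1,949.24 is subject → $1,949.24 × 0.01 = $19.49
Roth 401(k) contribution: $178.14
Vision insurance premium: $172.75
Dental plan: $168.11
Total deductions = $133.82 + $118.51 + $49.89 + $19.49 + $178.14 + $172.75 + $168.11 = $840.71
Net pay = $1,949.24 − $840.71 = $1,108.53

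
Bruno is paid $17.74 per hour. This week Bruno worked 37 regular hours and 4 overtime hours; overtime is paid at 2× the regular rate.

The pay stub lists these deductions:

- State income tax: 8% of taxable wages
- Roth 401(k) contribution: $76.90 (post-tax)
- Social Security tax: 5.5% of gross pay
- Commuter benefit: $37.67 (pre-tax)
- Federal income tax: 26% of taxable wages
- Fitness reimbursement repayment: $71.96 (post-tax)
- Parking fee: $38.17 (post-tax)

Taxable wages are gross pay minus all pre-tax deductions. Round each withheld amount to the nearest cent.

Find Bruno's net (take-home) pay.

Regular pay: 37 × $17.74 = $656.38
Overtime pay: 4 × $17.74 × 2 = $141.92
Gross pay = $656.38 + $141.92 = $798.30
Commuter benefit: $37.67
Taxable wages = $798.30 − $37.67 = $760.63
State income tax: $760.63 × 0.08 = $60.85
Federal income tax: $760.63 × 0.26 = $197.76
Social Security tax: $798.30 × 0.055 = $43.91
Fitness reimbursement repayment: $71.96
Roth 401(k) contribution: $76.90
Parking fee: $38.17
Total deductions = $37.67 + $60.85 + $197.76 + $43.91 + $71.96 + $76.90 + $38.17 = $527.22
Net pay = $798.30 − $527.22 = $271.08

$271.08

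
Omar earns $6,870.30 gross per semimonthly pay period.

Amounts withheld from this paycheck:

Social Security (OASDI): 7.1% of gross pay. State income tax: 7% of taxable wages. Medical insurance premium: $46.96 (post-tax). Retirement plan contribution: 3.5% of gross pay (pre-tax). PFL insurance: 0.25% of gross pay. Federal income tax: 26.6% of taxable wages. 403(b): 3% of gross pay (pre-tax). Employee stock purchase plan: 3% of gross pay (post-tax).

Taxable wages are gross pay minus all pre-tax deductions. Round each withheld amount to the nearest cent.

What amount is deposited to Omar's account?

403(b): $6,870.30 × 0.03 = $206.11
Retirement plan contribution: $6,870.30 × 0.035 = $240.46
Pre-tax total = $206.11 + $240.46 = $446.57
Taxable wages = $6,870.30 − $446.57 = $6,423.73
State income tax: $6,423.73 × 0.07 = $449.66
Federal income tax: $6,423.73 × 0.266 = $1,708.71
Social Security (OASDI): $6,870.30 × 0.071 = $487.79
PFL insurance: $6,870.30 × 0.0025 = $17.18
Employee stock purchase plan: $6,870.30 × 0.03 = $206.11
Medical insurance premium: $46.96
Total deductions = $206.11 + $240.46 + $449.66 + $1,708.71 + $487.79 + $17.18 + $206.11 + $46.96 = $3,362.98
Net pay = $6,870.30 − $3,362.98 = $3,507.32

$3,507.32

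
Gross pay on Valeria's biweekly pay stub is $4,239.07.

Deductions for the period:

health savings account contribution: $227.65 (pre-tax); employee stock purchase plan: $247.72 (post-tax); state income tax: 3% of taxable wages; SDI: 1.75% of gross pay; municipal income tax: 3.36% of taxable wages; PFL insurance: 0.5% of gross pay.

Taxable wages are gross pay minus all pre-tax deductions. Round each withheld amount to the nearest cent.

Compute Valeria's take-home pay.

Health savings account contribution: $227.65
Taxable wages = $4,239.07 − $227.65 = $4,011.42
State income tax: $4,011.42 × 0.03 = $120.34
Municipal income tax: $4,011.42 × 0.0336 = $134.78
SDI: $4,239.07 × 0.0175 = $74.18
PFL insurance: $4,239.07 × 0.005 = $21.20
Employee stock purchase plan: $247.72
Total deductions = $227.65 + $120.34 + $134.78 + $74.18 + $21.20 + $247.72 = $825.87
Net pay = $4,239.07 − $825.87 = $3,413.20

$3,413.20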